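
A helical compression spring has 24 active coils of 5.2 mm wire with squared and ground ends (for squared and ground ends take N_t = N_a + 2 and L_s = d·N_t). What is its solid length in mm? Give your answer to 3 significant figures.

squared and ground ends: N_t = N_a + 2 = 24 + 2 = 26
L_s = d·N_t = 5.2 × 26 = 135.2 mm

135 mm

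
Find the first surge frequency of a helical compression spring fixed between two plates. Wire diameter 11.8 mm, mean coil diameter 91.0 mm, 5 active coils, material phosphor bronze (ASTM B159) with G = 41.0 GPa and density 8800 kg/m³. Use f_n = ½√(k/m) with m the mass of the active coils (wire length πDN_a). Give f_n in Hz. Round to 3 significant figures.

k = Gd⁴/(8D³N_a) = (41.0×10³)(11.8⁴)/(8·91.0³·5) = 26.371 N/mm = 26371 N/m
Wire length L = πDN_a = π·91.0·5 = 1429.4 mm
m = ρ·(πd²/4)·L = 8800 × 109.36×10⁻⁶ m² × 1.4294 m = 1.3756 kg
f_n = ½√(k/m) = 0.5·√(26371/1.3756) = 0.5·√(19170) = 69.229 Hz

69.2 Hz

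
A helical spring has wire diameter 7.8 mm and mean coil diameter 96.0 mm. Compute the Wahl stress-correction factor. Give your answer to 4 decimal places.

1.1163

C = D/d = 96.0/7.8 = 12.3077
K_W = (4C−1)/(4C−4) + 0.615/C = 48.231/45.231 + 0.0500 = 1.1163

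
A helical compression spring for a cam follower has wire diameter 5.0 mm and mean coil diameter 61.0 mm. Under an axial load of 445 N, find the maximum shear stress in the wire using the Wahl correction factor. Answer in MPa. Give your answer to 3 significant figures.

618 MPa

Spring index C = D/d = 61.0/5.0 = 12.2000
K_W = (4C−1)/(4C−4) + 0.615/C = 47.800/44.800 + 0.0504 = 1.1174
τ₀ = 8FD/(πd³) = 8·445·61.0/(π·5.0³) = 217160/392.7 = 552.99 MPa
τ_max = K·τ₀ = 1.1174 × 552.99 = 617.9 MPa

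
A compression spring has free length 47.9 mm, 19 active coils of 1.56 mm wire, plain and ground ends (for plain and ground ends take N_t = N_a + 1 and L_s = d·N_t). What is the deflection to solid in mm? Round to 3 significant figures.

N_t = 20; L_s = 1.56·20 = 31.2 mm
δ_solid = L₀ − L_s = 47.9 − 31.2 = 16.7 mm

16.7 mm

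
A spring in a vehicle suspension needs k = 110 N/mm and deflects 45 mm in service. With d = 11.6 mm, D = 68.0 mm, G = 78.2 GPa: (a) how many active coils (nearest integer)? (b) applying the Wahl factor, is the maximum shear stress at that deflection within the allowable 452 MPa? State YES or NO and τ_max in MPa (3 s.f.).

N_a = Gd⁴/(8D³k) = (78.2×10³)(11.6⁴)/(8·68.0³·110) = 5.117 → N_a = 5
Actual rate k = Gd⁴/(8D³·5) = 112.58 N/mm
Working load F = kδ = 112.58·45 = 5066 N
C = 68.0/11.6 = 5.8621; K_W = (4C−1)/(4C−4)+0.615/C = 1.2592
τ_max = K_W·8FD/(πd³) = 1.2592·562 = 707.66 MPa
τ_max > 452 MPa → exceeds allowable

(a) 5 coils; (b) NO, τ_max = 708 MPa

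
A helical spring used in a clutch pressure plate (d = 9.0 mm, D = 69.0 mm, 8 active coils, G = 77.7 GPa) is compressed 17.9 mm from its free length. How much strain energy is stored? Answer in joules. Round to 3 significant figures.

k = Gd⁴/(8D³N_a) = (77.7×10³)(9.0⁴)/(8·69.0³·8) = 24.247 N/mm
U = ½kδ² = 0.5 × 24.247 × 17.9² = 3884.5 N·mm = 3.8845 J

3.88 J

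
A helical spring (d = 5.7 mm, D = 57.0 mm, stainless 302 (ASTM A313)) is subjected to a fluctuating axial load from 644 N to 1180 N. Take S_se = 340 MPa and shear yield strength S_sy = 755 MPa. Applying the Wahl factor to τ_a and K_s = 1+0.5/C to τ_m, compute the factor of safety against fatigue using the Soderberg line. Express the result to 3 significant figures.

C = D/d = 57.0/5.7 = 10.0000; K_W = (4C−1)/(4C−4)+0.615/C = 1.1448; K_s = 1+0.5/C = 1.0500
F_a = (F_max−F_min)/2 = 268 N; F_m = (F_max+F_min)/2 = 912 N
τ_a = K_W·8F_aD/(πd³) = 1.1448 × 210.05 = 240.47 MPa
τ_m = K_s·8F_mD/(πd³) = 1.0500 × 714.8 = 750.54 MPa
Soderberg: 1/n_f = τ_a/S_se + τ_m/S_sy = 240.47/340 + 750.54/755 = 0.70728 + 0.99409 = 1.7014
n_f = 1/1.7014 = 0.5878

0.588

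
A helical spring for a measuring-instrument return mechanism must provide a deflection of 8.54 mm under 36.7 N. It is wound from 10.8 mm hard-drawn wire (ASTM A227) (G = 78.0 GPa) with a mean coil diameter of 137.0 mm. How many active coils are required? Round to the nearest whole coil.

Required rate k = F/δ = 36.7/8.54 = 4.2974 N/mm
N_a = Gd⁴/(8D³k) = (78.0×10³ × 10.8⁴)/(8 × 137.0³ × 4.2974)
    = 1.06118e+09 / 8.84016e+07 = 12 → 12 coils

12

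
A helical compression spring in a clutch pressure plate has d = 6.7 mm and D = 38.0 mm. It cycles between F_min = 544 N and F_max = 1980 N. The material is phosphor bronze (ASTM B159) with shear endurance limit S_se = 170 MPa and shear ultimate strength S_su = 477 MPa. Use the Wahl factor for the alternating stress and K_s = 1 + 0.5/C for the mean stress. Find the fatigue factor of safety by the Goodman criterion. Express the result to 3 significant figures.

0.377

C = D/d = 38.0/6.7 = 5.6716; K_W = (4C−1)/(4C−4)+0.615/C = 1.2690; K_s = 1+0.5/C = 1.0882
F_a = (F_max−F_min)/2 = 718 N; F_m = (F_max+F_min)/2 = 1262 N
τ_a = K_W·8F_aD/(πd³) = 1.2690 × 231.01 = 293.14 MPa
τ_m = K_s·8F_mD/(πd³) = 1.0882 × 406.03 = 441.83 MPa
Goodman: 1/n_f = τ_a/S_se + τ_m/S_su = 293.14/170 + 441.83/477 = 1.72436 + 0.92626 = 2.6506
n_f = 1/2.6506 = 0.3773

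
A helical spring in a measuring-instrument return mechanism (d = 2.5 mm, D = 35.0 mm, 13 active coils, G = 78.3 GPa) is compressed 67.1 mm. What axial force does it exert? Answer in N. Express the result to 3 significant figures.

k = Gd⁴/(8D³N_a) = (78.3×10³)(2.5⁴)/(8·35.0³·13) = 0.68594 N/mm
F = k·δ = 0.68594 × 67.1 = 46.026 N

46.0 N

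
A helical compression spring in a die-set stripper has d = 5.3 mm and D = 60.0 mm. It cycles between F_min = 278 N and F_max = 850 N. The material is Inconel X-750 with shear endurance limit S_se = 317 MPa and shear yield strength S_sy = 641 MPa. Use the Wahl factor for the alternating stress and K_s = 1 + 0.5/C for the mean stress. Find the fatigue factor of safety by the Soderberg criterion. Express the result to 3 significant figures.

C = D/d = 60.0/5.3 = 11.3208; K_W = (4C−1)/(4C−4)+0.615/C = 1.1270; K_s = 1+0.5/C = 1.0442
F_a = (F_max−F_min)/2 = 286 N; F_m = (F_max+F_min)/2 = 564 N
τ_a = K_W·8F_aD/(πd³) = 1.1270 × 293.51 = 330.79 MPa
τ_m = K_s·8F_mD/(πd³) = 1.0442 × 578.82 = 604.38 MPa
Soderberg: 1/n_f = τ_a/S_se + τ_m/S_sy = 330.79/317 + 604.38/641 = 1.04350 + 0.94288 = 1.9864
n_f = 1/1.9864 = 0.5034

0.503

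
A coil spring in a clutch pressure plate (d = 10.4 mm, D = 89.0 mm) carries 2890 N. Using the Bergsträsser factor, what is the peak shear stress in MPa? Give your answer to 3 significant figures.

675 MPa

Spring index C = D/d = 89.0/10.4 = 8.5577
K_B = (4C+2)/(4C−3) = 36.231/31.231 = 1.1601
τ₀ = 8FD/(πd³) = 8·2890·89.0/(π·10.4³) = 2.05768e+06/3533.9 = 582.27 MPa
τ_max = K·τ₀ = 1.1601 × 582.27 = 675.5 MPa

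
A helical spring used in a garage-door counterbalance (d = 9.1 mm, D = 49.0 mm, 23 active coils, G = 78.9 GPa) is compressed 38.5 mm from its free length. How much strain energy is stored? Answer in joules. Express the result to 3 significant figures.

18.5 J

k = Gd⁴/(8D³N_a) = (78.9×10³)(9.1⁴)/(8·49.0³·23) = 24.994 N/mm
U = ½kδ² = 0.5 × 24.994 × 38.5² = 18524 N·mm = 18.524 J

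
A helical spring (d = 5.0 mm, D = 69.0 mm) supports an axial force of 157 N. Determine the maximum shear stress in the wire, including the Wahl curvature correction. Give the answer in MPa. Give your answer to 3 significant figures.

Spring index C = D/d = 69.0/5.0 = 13.8000
K_W = (4C−1)/(4C−4) + 0.615/C = 54.200/51.200 + 0.0446 = 1.1032
τ₀ = 8FD/(πd³) = 8·157·69.0/(π·5.0³) = 86664/392.7 = 220.69 MPa
τ_max = K·τ₀ = 1.1032 × 220.69 = 243.45 MPa

243 MPa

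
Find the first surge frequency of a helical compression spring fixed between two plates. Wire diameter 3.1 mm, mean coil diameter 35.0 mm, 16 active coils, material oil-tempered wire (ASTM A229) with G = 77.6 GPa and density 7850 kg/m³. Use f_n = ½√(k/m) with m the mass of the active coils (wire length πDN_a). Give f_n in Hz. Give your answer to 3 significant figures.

56.0 Hz

k = Gd⁴/(8D³N_a) = (77.6×10³)(3.1⁴)/(8·35.0³·16) = 1.3059 N/mm = 1305.9 N/m
Wire length L = πDN_a = π·35.0·16 = 1759.3 mm
m = ρ·(πd²/4)·L = 7850 × 7.5477×10⁻⁶ m² × 1.7593 m = 0.10424 kg
f_n = ½√(k/m) = 0.5·√(1305.9/0.10424) = 0.5·√(12528) = 55.964 Hz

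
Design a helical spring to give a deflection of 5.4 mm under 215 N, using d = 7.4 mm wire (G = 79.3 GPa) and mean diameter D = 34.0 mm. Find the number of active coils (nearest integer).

Required rate k = F/δ = 215/5.4 = 39.815 N/mm
N_a = Gd⁴/(8D³k) = (79.3×10³ × 7.4⁴)/(8 × 34.0³ × 39.815)
    = 2.37794e+08 / 1.25191e+07 = 18.99 → 19 coils

19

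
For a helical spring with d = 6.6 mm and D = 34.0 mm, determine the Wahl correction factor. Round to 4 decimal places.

1.3000

C = D/d = 34.0/6.6 = 5.1515
K_W = (4C−1)/(4C−4) + 0.615/C = 19.606/16.606 + 0.1194 = 1.3000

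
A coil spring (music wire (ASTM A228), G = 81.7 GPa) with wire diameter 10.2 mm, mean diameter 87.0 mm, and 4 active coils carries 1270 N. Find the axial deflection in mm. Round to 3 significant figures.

k = Gd⁴/(8D³N_a) = (81.7×10³)(10.2⁴)/(8·87.0³·4) = 41.968 N/mm
δ = F/k = 1270 / 41.968 = 30.261 mm

30.3 mm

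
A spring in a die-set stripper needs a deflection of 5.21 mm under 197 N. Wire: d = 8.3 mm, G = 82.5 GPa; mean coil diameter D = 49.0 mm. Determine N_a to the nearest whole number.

Required rate k = F/δ = 197/5.21 = 37.812 N/mm
N_a = Gd⁴/(8D³k) = (82.5×10³ × 8.3⁴)/(8 × 49.0³ × 37.812)
    = 3.91531e+08 / 3.55883e+07 = 11 → 11 coils

11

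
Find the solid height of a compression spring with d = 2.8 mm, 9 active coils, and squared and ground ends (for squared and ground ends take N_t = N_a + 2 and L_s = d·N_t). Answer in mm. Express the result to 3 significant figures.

30.8 mm

squared and ground ends: N_t = N_a + 2 = 9 + 2 = 11
L_s = d·N_t = 2.8 × 11 = 30.8 mm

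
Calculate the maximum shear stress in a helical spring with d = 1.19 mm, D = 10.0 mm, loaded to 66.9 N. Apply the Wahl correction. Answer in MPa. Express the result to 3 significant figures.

1190 MPa

Spring index C = D/d = 10.0/1.19 = 8.4034
K_W = (4C−1)/(4C−4) + 0.615/C = 32.613/29.613 + 0.0732 = 1.1745
τ₀ = 8FD/(πd³) = 8·66.9·10.0/(π·1.19³) = 5352/5.2941 = 1010.9 MPa
τ_max = K·τ₀ = 1.1745 × 1010.9 = 1187.3 MPa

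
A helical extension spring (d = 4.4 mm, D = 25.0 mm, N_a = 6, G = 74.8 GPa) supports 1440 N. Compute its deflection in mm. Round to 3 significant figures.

k = Gd⁴/(8D³N_a) = (74.8×10³)(4.4⁴)/(8·25.0³·6) = 37.381 N/mm
δ = F/k = 1440 / 37.381 = 38.522 mm

38.5 mm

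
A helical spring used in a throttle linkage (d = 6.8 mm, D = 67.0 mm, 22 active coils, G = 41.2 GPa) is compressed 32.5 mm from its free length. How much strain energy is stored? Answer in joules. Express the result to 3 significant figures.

0.879 J

k = Gd⁴/(8D³N_a) = (41.2×10³)(6.8⁴)/(8·67.0³·22) = 1.6642 N/mm
U = ½kδ² = 0.5 × 1.6642 × 32.5² = 878.89 N·mm = 0.87889 J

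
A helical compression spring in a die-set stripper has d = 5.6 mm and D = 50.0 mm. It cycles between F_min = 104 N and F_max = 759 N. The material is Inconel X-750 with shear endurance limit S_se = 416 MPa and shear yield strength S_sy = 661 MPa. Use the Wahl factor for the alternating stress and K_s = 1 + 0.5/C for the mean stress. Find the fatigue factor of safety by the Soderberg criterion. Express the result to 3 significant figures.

C = D/d = 50.0/5.6 = 8.9286; K_W = (4C−1)/(4C−4)+0.615/C = 1.1635; K_s = 1+0.5/C = 1.0560
F_a = (F_max−F_min)/2 = 327.5 N; F_m = (F_max+F_min)/2 = 431.5 N
τ_a = K_W·8F_aD/(πd³) = 1.1635 × 237.44 = 276.26 MPa
τ_m = K_s·8F_mD/(πd³) = 1.0560 × 312.84 = 330.36 MPa
Soderberg: 1/n_f = τ_a/S_se + τ_m/S_sy = 276.26/416 + 330.36/661 = 0.66408 + 0.49979 = 1.1639
n_f = 1/1.1639 = 0.8592

0.859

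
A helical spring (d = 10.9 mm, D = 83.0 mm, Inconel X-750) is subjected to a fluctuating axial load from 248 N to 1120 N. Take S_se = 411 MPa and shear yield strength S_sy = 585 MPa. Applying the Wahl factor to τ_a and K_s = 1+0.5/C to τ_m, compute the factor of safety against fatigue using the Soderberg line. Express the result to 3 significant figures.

2.44

C = D/d = 83.0/10.9 = 7.6147; K_W = (4C−1)/(4C−4)+0.615/C = 1.1941; K_s = 1+0.5/C = 1.0657
F_a = (F_max−F_min)/2 = 436 N; F_m = (F_max+F_min)/2 = 684 N
τ_a = K_W·8F_aD/(πd³) = 1.1941 × 71.158 = 84.974 MPa
τ_m = K_s·8F_mD/(πd³) = 1.0657 × 111.63 = 118.96 MPa
Soderberg: 1/n_f = τ_a/S_se + τ_m/S_sy = 84.974/411 + 118.96/585 = 0.20675 + 0.20336 = 0.41011
n_f = 1/0.41011 = 2.438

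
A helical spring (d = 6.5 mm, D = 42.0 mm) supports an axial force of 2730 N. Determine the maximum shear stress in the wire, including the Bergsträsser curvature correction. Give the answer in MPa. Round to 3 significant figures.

Spring index C = D/d = 42.0/6.5 = 6.4615
K_B = (4C+2)/(4C−3) = 27.846/22.846 = 1.2189
τ₀ = 8FD/(πd³) = 8·2730·42.0/(π·6.5³) = 917280/862.76 = 1063.2 MPa
τ_max = K·τ₀ = 1.2189 × 1063.2 = 1295.9 MPa

1300 MPa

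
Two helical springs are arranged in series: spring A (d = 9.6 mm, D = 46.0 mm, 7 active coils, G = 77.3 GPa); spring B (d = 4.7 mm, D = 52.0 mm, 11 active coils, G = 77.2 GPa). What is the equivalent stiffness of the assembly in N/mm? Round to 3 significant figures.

2.97 N/mm

k_A = Gd⁴/(8D³N_a) = (77.3×10³)(9.6⁴)/(8·46.0³·7) = 120.45 N/mm
k_B = Gd⁴/(8D³N_a) = (77.2×10³)(4.7⁴)/(8·52.0³·11) = 3.0445 N/mm
Series: 1/k_eq = 1/120.45 + 1/3.0445 = 0.33676; k_eq = 2.9694 N/mm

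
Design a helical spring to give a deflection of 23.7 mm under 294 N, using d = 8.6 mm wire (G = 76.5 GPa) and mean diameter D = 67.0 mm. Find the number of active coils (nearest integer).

Required rate k = F/δ = 294/23.7 = 12.405 N/mm
N_a = Gd⁴/(8D³k) = (76.5×10³ × 8.6⁴)/(8 × 67.0³ × 12.405)
    = 4.18461e+08 / 2.98479e+07 = 14.02 → 14 coils

14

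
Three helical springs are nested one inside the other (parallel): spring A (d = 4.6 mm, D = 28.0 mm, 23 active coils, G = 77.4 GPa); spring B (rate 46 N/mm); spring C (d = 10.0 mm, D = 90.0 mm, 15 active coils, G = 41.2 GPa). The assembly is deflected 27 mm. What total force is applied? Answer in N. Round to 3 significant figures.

1600 N

k_A = Gd⁴/(8D³N_a) = (77.4×10³)(4.6⁴)/(8·28.0³·23) = 8.5799 N/mm
k_C = Gd⁴/(8D³N_a) = (41.2×10³)(10.0⁴)/(8·90.0³·15) = 4.7096 N/mm
Parallel: k_eq = 8.5799 + 46 + 4.7096 = 59.29 N/mm
F = k_eq·δ = 59.29·27 = 1600.8 N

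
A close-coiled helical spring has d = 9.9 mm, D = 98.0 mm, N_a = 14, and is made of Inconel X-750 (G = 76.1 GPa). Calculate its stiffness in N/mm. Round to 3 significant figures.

k = Gd⁴/(8D³N_a) = (76.1×10³ × 9.9⁴) / (8 × 98.0³ × 14)
  = 7.31014e+08 / 1.05414e+08 = 6.9347 N/mm

6.93 N/mm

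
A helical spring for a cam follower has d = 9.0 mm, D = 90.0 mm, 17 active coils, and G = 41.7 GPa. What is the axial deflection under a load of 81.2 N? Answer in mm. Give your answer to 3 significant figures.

29.4 mm

k = Gd⁴/(8D³N_a) = (41.7×10³)(9.0⁴)/(8·90.0³·17) = 2.7596 N/mm
δ = F/k = 81.2 / 2.7596 = 29.425 mm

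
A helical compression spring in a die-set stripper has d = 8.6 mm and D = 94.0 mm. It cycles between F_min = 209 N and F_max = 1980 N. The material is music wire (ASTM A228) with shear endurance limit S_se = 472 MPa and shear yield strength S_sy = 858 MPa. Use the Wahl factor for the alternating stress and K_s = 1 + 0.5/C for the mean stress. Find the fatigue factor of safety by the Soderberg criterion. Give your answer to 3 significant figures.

0.769

C = D/d = 94.0/8.6 = 10.9302; K_W = (4C−1)/(4C−4)+0.615/C = 1.1318; K_s = 1+0.5/C = 1.0457
F_a = (F_max−F_min)/2 = 885.5 N; F_m = (F_max+F_min)/2 = 1094.5 N
τ_a = K_W·8F_aD/(πd³) = 1.1318 × 333.24 = 377.16 MPa
τ_m = K_s·8F_mD/(πd³) = 1.0457 × 411.9 = 430.74 MPa
Soderberg: 1/n_f = τ_a/S_se + τ_m/S_sy = 377.16/472 + 430.74/858 = 0.79907 + 0.50203 = 1.3011
n_f = 1/1.3011 = 0.7686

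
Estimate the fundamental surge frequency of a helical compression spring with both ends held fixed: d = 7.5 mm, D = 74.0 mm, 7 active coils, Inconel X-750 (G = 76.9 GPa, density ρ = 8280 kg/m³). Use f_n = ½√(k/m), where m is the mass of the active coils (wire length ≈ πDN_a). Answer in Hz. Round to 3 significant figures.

k = Gd⁴/(8D³N_a) = (76.9×10³)(7.5⁴)/(8·74.0³·7) = 10.722 N/mm = 10722 N/m
Wire length L = πDN_a = π·74.0·7 = 1627.3 mm
m = ρ·(πd²/4)·L = 8280 × 44.179×10⁻⁶ m² × 1.6273 m = 0.59528 kg
f_n = ½√(k/m) = 0.5·√(10722/0.59528) = 0.5·√(18012) = 67.105 Hz

67.1 Hz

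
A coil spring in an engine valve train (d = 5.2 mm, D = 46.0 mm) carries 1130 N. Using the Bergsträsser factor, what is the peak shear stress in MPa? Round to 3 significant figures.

Spring index C = D/d = 46.0/5.2 = 8.8462
K_B = (4C+2)/(4C−3) = 37.385/32.385 = 1.1544
τ₀ = 8FD/(πd³) = 8·1130·46.0/(π·5.2³) = 415840/441.73 = 941.38 MPa
τ_max = K·τ₀ = 1.1544 × 941.38 = 1086.7 MPa

1090 MPa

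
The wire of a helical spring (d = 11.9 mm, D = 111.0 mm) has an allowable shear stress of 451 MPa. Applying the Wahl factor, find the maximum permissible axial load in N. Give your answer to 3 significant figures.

C = D/d = 111.0/11.9 = 9.3277
K_W = (4C−1)/(4C−4) + 0.615/C = 36.311/33.311 + 0.0659 = 1.1560
τ_max = K·8FD/(πd³) → F_max = τ_allow·πd³/(8DK)
F_max = 451·π·11.9³/(8·111.0·1.1560) = 2.3876e+06/1026.5 = 2325.9 N

2330 N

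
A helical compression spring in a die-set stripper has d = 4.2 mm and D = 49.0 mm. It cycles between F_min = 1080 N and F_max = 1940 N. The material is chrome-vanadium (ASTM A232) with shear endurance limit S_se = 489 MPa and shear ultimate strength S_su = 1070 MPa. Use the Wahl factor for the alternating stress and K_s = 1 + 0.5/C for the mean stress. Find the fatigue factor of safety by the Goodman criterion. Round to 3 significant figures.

0.241

C = D/d = 49.0/4.2 = 11.6667; K_W = (4C−1)/(4C−4)+0.615/C = 1.1230; K_s = 1+0.5/C = 1.0429
F_a = (F_max−F_min)/2 = 430 N; F_m = (F_max+F_min)/2 = 1510 N
τ_a = K_W·8F_aD/(πd³) = 1.1230 × 724.2 = 813.29 MPa
τ_m = K_s·8F_mD/(πd³) = 1.0429 × 2543.1 = 2652.1 MPa
Goodman: 1/n_f = τ_a/S_se + τ_m/S_su = 813.29/489 + 2652.1/1070 = 1.66318 + 2.47860 = 4.1418
n_f = 1/4.1418 = 0.2414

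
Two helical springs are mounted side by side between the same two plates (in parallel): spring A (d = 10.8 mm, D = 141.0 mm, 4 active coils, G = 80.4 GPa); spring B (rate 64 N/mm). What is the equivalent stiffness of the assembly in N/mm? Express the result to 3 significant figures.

76.2 N/mm

k_A = Gd⁴/(8D³N_a) = (80.4×10³)(10.8⁴)/(8·141.0³·4) = 12.194 N/mm
Parallel: k_eq = 12.194 + 64 = 76.194 N/mm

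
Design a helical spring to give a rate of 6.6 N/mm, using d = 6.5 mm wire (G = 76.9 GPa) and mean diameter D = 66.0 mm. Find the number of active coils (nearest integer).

N_a = Gd⁴/(8D³k) = (76.9×10³ × 6.5⁴)/(8 × 66.0³ × 6.6)
    = 1.37271e+08 / 1.51798e+07 = 9.043 → 9 coils

9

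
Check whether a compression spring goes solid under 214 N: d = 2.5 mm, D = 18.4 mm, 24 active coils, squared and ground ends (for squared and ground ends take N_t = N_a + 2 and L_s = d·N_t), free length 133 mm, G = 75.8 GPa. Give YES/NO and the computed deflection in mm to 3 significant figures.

YES, δ = 86.4 mm

k = Gd⁴/(8D³N_a) = (75.8×10³)(2.5⁴)/(8·18.4³·24) = 2.4756 N/mm
N_t = 26; L_s = 2.5·26 = 65 mm; δ_solid = L₀ − L_s = 133 − 65 = 68 mm
δ = F/k = 214/2.4756 = 86.445 mm
δ ≥ δ_solid → spring goes solid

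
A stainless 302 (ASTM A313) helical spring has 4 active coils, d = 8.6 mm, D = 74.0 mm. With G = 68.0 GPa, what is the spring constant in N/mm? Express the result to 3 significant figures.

k = Gd⁴/(8D³N_a) = (68.0×10³ × 8.6⁴) / (8 × 74.0³ × 4)
  = 3.71966e+08 / 1.29672e+07 = 28.685 N/mm

28.7 N/mm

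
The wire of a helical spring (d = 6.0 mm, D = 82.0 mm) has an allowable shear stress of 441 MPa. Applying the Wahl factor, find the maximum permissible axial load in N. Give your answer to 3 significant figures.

C = D/d = 82.0/6.0 = 13.6667
K_W = (4C−1)/(4C−4) + 0.615/C = 53.667/50.667 + 0.0450 = 1.1042
τ_max = K·8FD/(πd³) → F_max = τ_allow·πd³/(8DK)
F_max = 441·π·6.0³/(8·82.0·1.1042) = 2.9926e+05/724.36 = 413.13 N

413 N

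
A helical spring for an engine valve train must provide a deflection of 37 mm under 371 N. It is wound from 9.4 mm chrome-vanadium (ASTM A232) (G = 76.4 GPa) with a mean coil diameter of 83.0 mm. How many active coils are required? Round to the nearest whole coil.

13

Required rate k = F/δ = 371/37 = 10.027 N/mm
N_a = Gd⁴/(8D³k) = (76.4×10³ × 9.4⁴)/(8 × 83.0³ × 10.027)
    = 5.96492e+08 / 4.58666e+07 = 13 → 13 coils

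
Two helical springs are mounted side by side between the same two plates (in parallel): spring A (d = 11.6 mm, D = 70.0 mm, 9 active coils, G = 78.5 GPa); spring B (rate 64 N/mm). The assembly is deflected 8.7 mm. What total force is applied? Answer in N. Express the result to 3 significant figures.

1060 N

k_A = Gd⁴/(8D³N_a) = (78.5×10³)(11.6⁴)/(8·70.0³·9) = 57.554 N/mm
Parallel: k_eq = 57.554 + 64 = 121.55 N/mm
F = k_eq·δ = 121.55·8.7 = 1057.5 N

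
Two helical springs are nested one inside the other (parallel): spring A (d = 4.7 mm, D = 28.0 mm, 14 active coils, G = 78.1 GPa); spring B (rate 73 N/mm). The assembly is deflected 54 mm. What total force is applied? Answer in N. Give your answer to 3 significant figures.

4780 N

k_A = Gd⁴/(8D³N_a) = (78.1×10³)(4.7⁴)/(8·28.0³·14) = 15.501 N/mm
Parallel: k_eq = 15.501 + 73 = 88.501 N/mm
F = k_eq·δ = 88.501·54 = 4779 N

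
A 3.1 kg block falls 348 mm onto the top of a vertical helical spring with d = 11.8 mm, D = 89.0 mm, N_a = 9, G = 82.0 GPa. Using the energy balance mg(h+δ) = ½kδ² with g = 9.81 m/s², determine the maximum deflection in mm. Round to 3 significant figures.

k = Gd⁴/(8D³N_a) = (82.0×10³)(11.8⁴)/(8·89.0³·9) = 31.321 N/mm
W = mg = 3.1 × 9.81 = 30.411 N
½kδ² − Wδ − Wh = 0 → δ = (W + √(W² + 2kWh))/k
δ = (30.411 + √(924.83 + 662948))/31.321 = (30.411 + 814.78)/31.321 = 26.985 mm

27.0 mm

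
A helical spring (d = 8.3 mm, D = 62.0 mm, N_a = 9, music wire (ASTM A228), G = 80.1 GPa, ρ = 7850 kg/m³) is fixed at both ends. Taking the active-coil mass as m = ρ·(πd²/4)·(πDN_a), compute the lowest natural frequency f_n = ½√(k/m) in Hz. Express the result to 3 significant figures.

86.2 Hz

k = Gd⁴/(8D³N_a) = (80.1×10³)(8.3⁴)/(8·62.0³·9) = 22.153 N/mm = 22153 N/m
Wire length L = πDN_a = π·62.0·9 = 1753 mm
m = ρ·(πd²/4)·L = 7850 × 54.106×10⁻⁶ m² × 1.753 m = 0.74456 kg
f_n = ½√(k/m) = 0.5·√(22153/0.74456) = 0.5·√(29753) = 86.246 Hz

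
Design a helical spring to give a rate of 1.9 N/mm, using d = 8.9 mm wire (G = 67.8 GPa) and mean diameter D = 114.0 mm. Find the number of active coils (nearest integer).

19

N_a = Gd⁴/(8D³k) = (67.8×10³ × 8.9⁴)/(8 × 114.0³ × 1.9)
    = 4.25392e+08 / 2.25195e+07 = 18.89 → 19 coils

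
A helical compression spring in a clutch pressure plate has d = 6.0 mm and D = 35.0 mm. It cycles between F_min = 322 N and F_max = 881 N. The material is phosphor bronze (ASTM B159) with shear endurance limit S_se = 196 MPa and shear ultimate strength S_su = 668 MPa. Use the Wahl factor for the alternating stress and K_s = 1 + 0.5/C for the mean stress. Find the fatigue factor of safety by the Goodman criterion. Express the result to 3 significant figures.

C = D/d = 35.0/6.0 = 5.8333; K_W = (4C−1)/(4C−4)+0.615/C = 1.2606; K_s = 1+0.5/C = 1.0857
F_a = (F_max−F_min)/2 = 279.5 N; F_m = (F_max+F_min)/2 = 601.5 N
τ_a = K_W·8F_aD/(πd³) = 1.2606 × 115.33 = 145.38 MPa
τ_m = K_s·8F_mD/(πd³) = 1.0857 × 248.19 = 269.47 MPa
Goodman: 1/n_f = τ_a/S_se + τ_m/S_su = 145.38/196 + 269.47/668 = 0.74175 + 0.40339 = 1.1451
n_f = 1/1.1451 = 0.8733

0.873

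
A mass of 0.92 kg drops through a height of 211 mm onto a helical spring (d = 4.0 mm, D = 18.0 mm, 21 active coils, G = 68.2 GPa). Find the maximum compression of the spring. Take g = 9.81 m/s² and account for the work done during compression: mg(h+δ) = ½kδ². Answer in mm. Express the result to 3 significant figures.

15.1 mm

k = Gd⁴/(8D³N_a) = (68.2×10³)(4.0⁴)/(8·18.0³·21) = 17.82 N/mm
W = mg = 0.92 × 9.81 = 9.0252 N
½kδ² − Wδ − Wh = 0 → δ = (W + √(W² + 2kWh))/k
δ = (9.0252 + √(81.454 + 67868.3))/17.82 = (9.0252 + 260.67)/17.82 = 15.135 mm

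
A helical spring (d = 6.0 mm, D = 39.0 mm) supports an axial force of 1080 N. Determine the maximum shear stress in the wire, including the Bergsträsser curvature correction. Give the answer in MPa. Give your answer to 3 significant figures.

Spring index C = D/d = 39.0/6.0 = 6.5000
K_B = (4C+2)/(4C−3) = 28.000/23.000 = 1.2174
τ₀ = 8FD/(πd³) = 8·1080·39.0/(π·6.0³) = 336960/678.58 = 496.56 MPa
τ_max = K·τ₀ = 1.2174 × 496.56 = 604.51 MPa

605 MPa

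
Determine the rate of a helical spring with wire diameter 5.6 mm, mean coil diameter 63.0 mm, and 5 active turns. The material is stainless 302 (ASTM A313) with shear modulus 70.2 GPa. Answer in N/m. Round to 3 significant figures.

k = Gd⁴/(8D³N_a) = (70.2×10³ × 5.6⁴) / (8 × 63.0³ × 5)
  = 6.90382e+07 / 1.00019e+07 = 6.9025 N/mm = 6902.5 N/m

6900 N/m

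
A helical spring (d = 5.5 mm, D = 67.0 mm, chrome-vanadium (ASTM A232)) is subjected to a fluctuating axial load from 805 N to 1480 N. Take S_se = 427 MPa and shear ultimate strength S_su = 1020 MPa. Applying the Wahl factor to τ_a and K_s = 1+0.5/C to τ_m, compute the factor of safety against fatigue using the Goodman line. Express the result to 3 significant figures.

C = D/d = 67.0/5.5 = 12.1818; K_W = (4C−1)/(4C−4)+0.615/C = 1.1176; K_s = 1+0.5/C = 1.0410
F_a = (F_max−F_min)/2 = 337.5 N; F_m = (F_max+F_min)/2 = 1142.5 N
τ_a = K_W·8F_aD/(πd³) = 1.1176 × 346.1 = 386.79 MPa
τ_m = K_s·8F_mD/(πd³) = 1.0410 × 1171.6 = 1219.7 MPa
Goodman: 1/n_f = τ_a/S_se + τ_m/S_su = 386.79/427 + 1219.7/1020 = 0.90582 + 1.19578 = 2.1016
n_f = 1/2.1016 = 0.4758

0.476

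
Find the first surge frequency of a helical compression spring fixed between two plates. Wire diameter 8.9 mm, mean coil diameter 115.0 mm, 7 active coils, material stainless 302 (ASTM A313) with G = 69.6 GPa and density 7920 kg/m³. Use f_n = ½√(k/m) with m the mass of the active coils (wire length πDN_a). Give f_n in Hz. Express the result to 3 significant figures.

32.1 Hz

k = Gd⁴/(8D³N_a) = (69.6×10³)(8.9⁴)/(8·115.0³·7) = 5.1273 N/mm = 5127.3 N/m
Wire length L = πDN_a = π·115.0·7 = 2529 mm
m = ρ·(πd²/4)·L = 7920 × 62.211×10⁻⁶ m² × 2.529 m = 1.2461 kg
f_n = ½√(k/m) = 0.5·√(5127.3/1.2461) = 0.5·√(4114.8) = 32.073 Hz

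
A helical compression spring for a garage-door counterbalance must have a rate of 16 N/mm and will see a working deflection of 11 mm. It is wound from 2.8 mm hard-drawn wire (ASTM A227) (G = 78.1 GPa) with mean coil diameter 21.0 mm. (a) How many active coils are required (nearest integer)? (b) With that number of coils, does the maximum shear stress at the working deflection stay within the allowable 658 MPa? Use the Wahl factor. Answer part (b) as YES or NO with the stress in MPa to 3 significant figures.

(a) 4 coils; (b) YES, τ_max = 520 MPa

N_a = Gd⁴/(8D³k) = (78.1×10³)(2.8⁴)/(8·21.0³·16) = 4.05 → N_a = 4
Actual rate k = Gd⁴/(8D³·4) = 16.199 N/mm
Working load F = kδ = 16.199·11 = 178.18 N
C = 21.0/2.8 = 7.5000; K_W = (4C−1)/(4C−4)+0.615/C = 1.1974
τ_max = K_W·8FD/(πd³) = 1.1974·434.06 = 519.74 MPa
τ_max ≤ 658 MPa → acceptable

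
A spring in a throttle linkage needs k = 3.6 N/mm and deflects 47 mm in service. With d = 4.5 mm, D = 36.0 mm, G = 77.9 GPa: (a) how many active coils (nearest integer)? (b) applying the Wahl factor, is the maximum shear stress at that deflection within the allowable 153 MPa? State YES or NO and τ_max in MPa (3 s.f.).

N_a = Gd⁴/(8D³k) = (77.9×10³)(4.5⁴)/(8·36.0³·3.6) = 23.77 → N_a = 24
Actual rate k = Gd⁴/(8D³·24) = 3.566 N/mm
Working load F = kδ = 3.566·47 = 167.6 N
C = 36.0/4.5 = 8.0000; K_W = (4C−1)/(4C−4)+0.615/C = 1.1840
τ_max = K_W·8FD/(πd³) = 1.1840·168.61 = 199.64 MPa
τ_max > 153 MPa → exceeds allowable

(a) 24 coils; (b) NO, τ_max = 200 MPa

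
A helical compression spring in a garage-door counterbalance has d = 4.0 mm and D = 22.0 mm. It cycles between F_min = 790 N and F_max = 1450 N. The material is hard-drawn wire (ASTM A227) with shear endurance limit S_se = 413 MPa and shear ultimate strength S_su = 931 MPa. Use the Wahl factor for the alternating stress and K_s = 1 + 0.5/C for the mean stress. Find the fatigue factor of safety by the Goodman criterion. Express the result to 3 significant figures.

0.489

C = D/d = 22.0/4.0 = 5.5000; K_W = (4C−1)/(4C−4)+0.615/C = 1.2785; K_s = 1+0.5/C = 1.0909
F_a = (F_max−F_min)/2 = 330 N; F_m = (F_max+F_min)/2 = 1120 N
τ_a = K_W·8F_aD/(πd³) = 1.2785 × 288.87 = 369.31 MPa
τ_m = K_s·8F_mD/(πd³) = 1.0909 × 980.39 = 1069.5 MPa
Goodman: 1/n_f = τ_a/S_se + τ_m/S_su = 369.31/413 + 1069.5/931 = 0.89422 + 1.14879 = 2.043
n_f = 1/2.043 = 0.4895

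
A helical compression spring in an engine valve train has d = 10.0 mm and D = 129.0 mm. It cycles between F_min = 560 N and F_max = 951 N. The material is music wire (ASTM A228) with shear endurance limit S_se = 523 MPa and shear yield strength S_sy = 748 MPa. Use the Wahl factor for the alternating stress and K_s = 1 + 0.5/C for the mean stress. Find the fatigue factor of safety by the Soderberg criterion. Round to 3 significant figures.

C = D/d = 129.0/10.0 = 12.9000; K_W = (4C−1)/(4C−4)+0.615/C = 1.1107; K_s = 1+0.5/C = 1.0388
F_a = (F_max−F_min)/2 = 195.5 N; F_m = (F_max+F_min)/2 = 755.5 N
τ_a = K_W·8F_aD/(πd³) = 1.1107 × 64.221 = 71.33 MPa
τ_m = K_s·8F_mD/(πd³) = 1.0388 × 248.18 = 257.8 MPa
Soderberg: 1/n_f = τ_a/S_se + τ_m/S_sy = 71.33/523 + 257.8/748 = 0.13639 + 0.34465 = 0.48104
n_f = 1/0.48104 = 2.079

2.08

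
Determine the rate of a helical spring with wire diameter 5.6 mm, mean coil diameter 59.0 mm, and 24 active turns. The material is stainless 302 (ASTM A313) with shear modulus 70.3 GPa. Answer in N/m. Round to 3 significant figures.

k = Gd⁴/(8D³N_a) = (70.3×10³ × 5.6⁴) / (8 × 59.0³ × 24)
  = 6.91365e+07 / 3.94328e+07 = 1.7533 N/mm = 1753.3 N/m

1750 N/m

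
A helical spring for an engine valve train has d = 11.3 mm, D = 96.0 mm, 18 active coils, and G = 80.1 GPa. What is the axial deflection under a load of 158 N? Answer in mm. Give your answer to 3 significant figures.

k = Gd⁴/(8D³N_a) = (80.1×10³)(11.3⁴)/(8·96.0³·18) = 10.251 N/mm
δ = F/k = 158 / 10.251 = 15.413 mm

15.4 mm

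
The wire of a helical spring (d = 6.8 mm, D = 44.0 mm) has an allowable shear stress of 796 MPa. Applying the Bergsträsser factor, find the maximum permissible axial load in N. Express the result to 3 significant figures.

C = D/d = 44.0/6.8 = 6.4706
K_B = (4C+2)/(4C−3) = 27.882/22.882 = 1.2185
τ_max = K·8FD/(πd³) → F_max = τ_allow·πd³/(8DK)
F_max = 796·π·6.8³/(8·44.0·1.2185) = 7.863e+05/428.92 = 1833.2 N

1830 N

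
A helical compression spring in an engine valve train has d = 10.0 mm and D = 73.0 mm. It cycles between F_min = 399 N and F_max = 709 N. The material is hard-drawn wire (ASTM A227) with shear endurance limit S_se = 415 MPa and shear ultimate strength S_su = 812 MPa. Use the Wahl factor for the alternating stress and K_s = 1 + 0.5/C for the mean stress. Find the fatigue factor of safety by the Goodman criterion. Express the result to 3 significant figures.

4.56

C = D/d = 73.0/10.0 = 7.3000; K_W = (4C−1)/(4C−4)+0.615/C = 1.2033; K_s = 1+0.5/C = 1.0685
F_a = (F_max−F_min)/2 = 155 N; F_m = (F_max+F_min)/2 = 554 N
τ_a = K_W·8F_aD/(πd³) = 1.2033 × 28.813 = 34.671 MPa
τ_m = K_s·8F_mD/(πd³) = 1.0685 × 102.98 = 110.04 MPa
Goodman: 1/n_f = τ_a/S_se + τ_m/S_su = 34.671/415 + 110.04/812 = 0.08354 + 0.13552 = 0.21906
n_f = 1/0.21906 = 4.565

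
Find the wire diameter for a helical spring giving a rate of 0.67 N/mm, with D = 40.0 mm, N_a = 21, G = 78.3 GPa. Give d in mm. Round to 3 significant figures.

3.10 mm

d = (8D³N_a·k / G)^(1/4) = (8·40.0³·21·0.67 / (78.3×10³))^0.25
  = (92.003)^0.25 = 3.0971 mm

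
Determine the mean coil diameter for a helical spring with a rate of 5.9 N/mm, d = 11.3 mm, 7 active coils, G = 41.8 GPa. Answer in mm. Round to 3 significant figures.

D = (Gd⁴/(8N_a·k))^(1/3) = (41.8×10³·11.3⁴/(8·7·5.9))^(1/3)
  = (2.06277e+06)^(1/3) = 127.2966 mm

127 mm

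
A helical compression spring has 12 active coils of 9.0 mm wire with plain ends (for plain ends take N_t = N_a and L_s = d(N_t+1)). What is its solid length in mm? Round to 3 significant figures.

plain ends: N_t = N_a = 12
L_s = d·(N_t+1) = 9.0 × 13 = 117 mm

117 mm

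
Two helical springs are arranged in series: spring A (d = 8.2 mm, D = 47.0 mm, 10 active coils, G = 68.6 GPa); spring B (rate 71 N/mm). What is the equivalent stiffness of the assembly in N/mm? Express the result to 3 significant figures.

k_A = Gd⁴/(8D³N_a) = (68.6×10³)(8.2⁴)/(8·47.0³·10) = 37.342 N/mm
Series: 1/k_eq = 1/37.342 + 1/71 = 0.040864; k_eq = 24.471 N/mm

24.5 N/mm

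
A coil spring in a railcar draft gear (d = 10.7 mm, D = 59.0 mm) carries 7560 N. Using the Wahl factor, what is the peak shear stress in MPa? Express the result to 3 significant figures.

Spring index C = D/d = 59.0/10.7 = 5.5140
K_W = (4C−1)/(4C−4) + 0.615/C = 21.056/18.056 + 0.1115 = 1.2777
τ₀ = 8FD/(πd³) = 8·7560·59.0/(π·10.7³) = 3.56832e+06/3848.6 = 927.18 MPa
τ_max = K·τ₀ = 1.2777 × 927.18 = 1184.6 MPa

1180 MPa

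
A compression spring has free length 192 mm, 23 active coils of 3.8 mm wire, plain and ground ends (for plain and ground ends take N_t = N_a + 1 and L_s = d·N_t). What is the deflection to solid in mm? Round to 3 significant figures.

101 mm

N_t = 24; L_s = 3.8·24 = 91.2 mm
δ_solid = L₀ − L_s = 192 − 91.2 = 100.8 mm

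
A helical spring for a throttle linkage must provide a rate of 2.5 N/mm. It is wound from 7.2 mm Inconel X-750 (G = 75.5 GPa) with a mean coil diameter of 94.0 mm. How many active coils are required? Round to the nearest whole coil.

12

N_a = Gd⁴/(8D³k) = (75.5×10³ × 7.2⁴)/(8 × 94.0³ × 2.5)
    = 2.02898e+08 / 1.66117e+07 = 12.21 → 12 coils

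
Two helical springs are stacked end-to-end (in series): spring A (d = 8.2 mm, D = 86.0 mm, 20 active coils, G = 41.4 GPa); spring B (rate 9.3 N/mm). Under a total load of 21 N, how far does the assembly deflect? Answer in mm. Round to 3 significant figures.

k_A = Gd⁴/(8D³N_a) = (41.4×10³)(8.2⁴)/(8·86.0³·20) = 1.8392 N/mm
Series: 1/k_eq = 1/1.8392 + 1/9.3 = 0.65123; k_eq = 1.5356 N/mm
δ = F/k_eq = 21/1.5356 = 13.676 mm

13.7 mm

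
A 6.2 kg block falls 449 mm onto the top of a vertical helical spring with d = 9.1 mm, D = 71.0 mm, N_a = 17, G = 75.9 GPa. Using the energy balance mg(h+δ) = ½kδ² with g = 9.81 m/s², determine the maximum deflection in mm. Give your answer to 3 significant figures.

k = Gd⁴/(8D³N_a) = (75.9×10³)(9.1⁴)/(8·71.0³·17) = 10.693 N/mm
W = mg = 6.2 × 9.81 = 60.822 N
½kδ² − Wδ − Wh = 0 → δ = (W + √(W² + 2kWh))/k
δ = (60.822 + √(3699.3 + 584024))/10.693 = (60.822 + 766.63)/10.693 = 77.384 mm

77.4 mm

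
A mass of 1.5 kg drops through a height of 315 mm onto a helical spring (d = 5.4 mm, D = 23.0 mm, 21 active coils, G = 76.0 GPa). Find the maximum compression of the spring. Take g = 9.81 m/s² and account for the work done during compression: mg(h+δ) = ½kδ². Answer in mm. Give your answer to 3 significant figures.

k = Gd⁴/(8D³N_a) = (76.0×10³)(5.4⁴)/(8·23.0³·21) = 31.615 N/mm
W = mg = 1.5 × 9.81 = 14.715 N
½kδ² − Wδ − Wh = 0 → δ = (W + √(W² + 2kWh))/k
δ = (14.715 + √(216.53 + 293087))/31.615 = (14.715 + 541.58)/31.615 = 17.596 mm

17.6 mm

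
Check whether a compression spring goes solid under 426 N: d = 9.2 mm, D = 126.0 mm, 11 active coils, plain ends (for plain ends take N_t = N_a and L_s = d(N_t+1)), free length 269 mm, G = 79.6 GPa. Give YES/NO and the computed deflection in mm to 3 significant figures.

NO, δ = 132 mm

k = Gd⁴/(8D³N_a) = (79.6×10³)(9.2⁴)/(8·126.0³·11) = 3.2394 N/mm
N_t = 11; L_s = 9.2·12 = 110.4 mm; δ_solid = L₀ − L_s = 269 − 110.4 = 158.6 mm
δ = F/k = 426/3.2394 = 131.5 mm
δ < δ_solid → spring does not go solid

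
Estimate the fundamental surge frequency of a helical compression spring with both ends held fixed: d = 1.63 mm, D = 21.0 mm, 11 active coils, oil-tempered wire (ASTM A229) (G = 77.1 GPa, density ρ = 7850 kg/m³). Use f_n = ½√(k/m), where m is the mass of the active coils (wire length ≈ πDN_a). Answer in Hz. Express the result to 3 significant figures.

119 Hz

k = Gd⁴/(8D³N_a) = (77.1×10³)(1.63⁴)/(8·21.0³·11) = 0.66783 N/mm = 667.83 N/m
Wire length L = πDN_a = π·21.0·11 = 725.71 mm
m = ρ·(πd²/4)·L = 7850 × 2.0867×10⁻⁶ m² × 0.72571 m = 0.011888 kg
f_n = ½√(k/m) = 0.5·√(667.83/0.011888) = 0.5·√(56178) = 118.51 Hz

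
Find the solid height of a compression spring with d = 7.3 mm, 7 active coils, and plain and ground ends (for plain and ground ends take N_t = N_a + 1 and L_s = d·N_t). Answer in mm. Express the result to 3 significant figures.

plain and ground ends: N_t = N_a + 1 = 7 + 1 = 8
L_s = d·N_t = 7.3 × 8 = 58.4 mm

58.4 mm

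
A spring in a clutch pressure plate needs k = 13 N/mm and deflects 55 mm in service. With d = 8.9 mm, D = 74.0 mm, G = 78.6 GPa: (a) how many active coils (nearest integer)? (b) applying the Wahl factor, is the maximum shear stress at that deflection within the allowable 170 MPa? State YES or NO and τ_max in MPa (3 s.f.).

N_a = Gd⁴/(8D³k) = (78.6×10³)(8.9⁴)/(8·74.0³·13) = 11.7 → N_a = 12
Actual rate k = Gd⁴/(8D³·12) = 12.677 N/mm
Working load F = kδ = 12.677·55 = 697.23 N
C = 74.0/8.9 = 8.3146; K_W = (4C−1)/(4C−4)+0.615/C = 1.1765
τ_max = K_W·8FD/(πd³) = 1.1765·186.37 = 219.27 MPa
τ_max > 170 MPa → exceeds allowable

(a) 12 coils; (b) NO, τ_max = 219 MPa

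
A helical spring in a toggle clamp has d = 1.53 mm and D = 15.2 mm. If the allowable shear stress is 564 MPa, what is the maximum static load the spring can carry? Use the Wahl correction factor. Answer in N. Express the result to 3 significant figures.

C = D/d = 15.2/1.53 = 9.9346
K_W = (4C−1)/(4C−4) + 0.615/C = 38.739/35.739 + 0.0619 = 1.1458
τ_max = K·8FD/(πd³) → F_max = τ_allow·πd³/(8DK)
F_max = 564·π·1.53³/(8·15.2·1.1458) = 6346/139.34 = 45.545 N

45.5 N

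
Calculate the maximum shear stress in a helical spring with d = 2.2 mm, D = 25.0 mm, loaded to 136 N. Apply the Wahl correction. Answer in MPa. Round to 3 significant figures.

Spring index C = D/d = 25.0/2.2 = 11.3636
K_W = (4C−1)/(4C−4) + 0.615/C = 44.455/41.455 + 0.0541 = 1.1265
τ₀ = 8FD/(πd³) = 8·136·25.0/(π·2.2³) = 27200/33.452 = 813.11 MPa
τ_max = K·τ₀ = 1.1265 × 813.11 = 915.96 MPa

916 MPa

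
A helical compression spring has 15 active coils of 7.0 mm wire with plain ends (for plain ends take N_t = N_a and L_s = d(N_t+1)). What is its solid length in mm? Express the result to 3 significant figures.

112 mm

plain ends: N_t = N_a = 15
L_s = d·(N_t+1) = 7.0 × 16 = 112 mm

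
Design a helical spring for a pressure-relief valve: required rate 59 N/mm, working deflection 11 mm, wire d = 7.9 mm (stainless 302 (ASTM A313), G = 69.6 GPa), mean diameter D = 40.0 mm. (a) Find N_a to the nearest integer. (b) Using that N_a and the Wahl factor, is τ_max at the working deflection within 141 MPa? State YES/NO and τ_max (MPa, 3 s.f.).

(a) 9 coils; (b) NO, τ_max = 175 MPa

N_a = Gd⁴/(8D³k) = (69.6×10³)(7.9⁴)/(8·40.0³·59) = 8.974 → N_a = 9
Actual rate k = Gd⁴/(8D³·9) = 58.831 N/mm
Working load F = kδ = 58.831·11 = 647.14 N
C = 40.0/7.9 = 5.0633; K_W = (4C−1)/(4C−4)+0.615/C = 1.3060
τ_max = K_W·8FD/(πd³) = 1.3060·133.7 = 174.61 MPa
τ_max > 141 MPa → exceeds allowable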